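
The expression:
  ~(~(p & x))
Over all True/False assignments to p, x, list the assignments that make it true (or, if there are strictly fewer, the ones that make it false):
is true only for:
  p=True, x=True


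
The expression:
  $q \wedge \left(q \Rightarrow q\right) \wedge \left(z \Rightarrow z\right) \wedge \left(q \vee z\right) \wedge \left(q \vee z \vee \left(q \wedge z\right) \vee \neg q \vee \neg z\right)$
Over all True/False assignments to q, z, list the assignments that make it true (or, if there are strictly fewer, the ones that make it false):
is true only for:
  q=True, z=False;
  q=True, z=True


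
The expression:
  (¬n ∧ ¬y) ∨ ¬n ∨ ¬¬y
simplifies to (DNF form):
y ∨ ¬n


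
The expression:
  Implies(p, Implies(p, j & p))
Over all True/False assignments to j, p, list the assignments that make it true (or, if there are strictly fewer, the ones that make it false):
is false only for:
  j=False, p=True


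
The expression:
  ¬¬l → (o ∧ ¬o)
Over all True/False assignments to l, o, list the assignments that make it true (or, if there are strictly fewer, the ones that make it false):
is true only for:
  l=False, o=False;
  l=False, o=True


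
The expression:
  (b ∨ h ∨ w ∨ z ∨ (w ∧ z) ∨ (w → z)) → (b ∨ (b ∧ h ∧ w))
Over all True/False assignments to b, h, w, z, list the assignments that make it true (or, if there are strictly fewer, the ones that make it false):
is true only for:
  b=True, h=False, w=False, z=False;
  b=True, h=False, w=False, z=True;
  b=True, h=False, w=True, z=False;
  b=True, h=False, w=True, z=True;
  b=True, h=True, w=False, z=False;
  b=True, h=True, w=False, z=True;
  b=True, h=True, w=True, z=False;
  b=True, h=True, w=True, z=True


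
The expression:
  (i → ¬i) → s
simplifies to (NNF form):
i ∨ s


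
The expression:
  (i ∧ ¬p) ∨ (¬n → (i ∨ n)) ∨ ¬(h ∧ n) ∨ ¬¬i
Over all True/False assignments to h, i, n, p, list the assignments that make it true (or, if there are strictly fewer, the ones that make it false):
is always true.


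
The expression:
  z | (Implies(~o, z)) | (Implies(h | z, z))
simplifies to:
o | z | ~h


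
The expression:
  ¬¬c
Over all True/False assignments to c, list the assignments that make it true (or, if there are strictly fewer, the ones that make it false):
is true only for:
  c=True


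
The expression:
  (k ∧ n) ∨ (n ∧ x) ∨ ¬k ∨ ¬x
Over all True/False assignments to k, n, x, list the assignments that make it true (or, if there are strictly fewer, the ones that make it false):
is false only for:
  k=True, n=False, x=True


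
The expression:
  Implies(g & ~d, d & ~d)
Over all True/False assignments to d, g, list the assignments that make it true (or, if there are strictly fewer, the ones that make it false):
is false only for:
  d=False, g=True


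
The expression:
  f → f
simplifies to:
True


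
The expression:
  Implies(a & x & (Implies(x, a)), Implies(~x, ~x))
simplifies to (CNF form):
True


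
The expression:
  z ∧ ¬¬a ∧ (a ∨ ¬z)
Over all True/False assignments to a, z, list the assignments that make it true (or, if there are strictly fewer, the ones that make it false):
is true only for:
  a=True, z=True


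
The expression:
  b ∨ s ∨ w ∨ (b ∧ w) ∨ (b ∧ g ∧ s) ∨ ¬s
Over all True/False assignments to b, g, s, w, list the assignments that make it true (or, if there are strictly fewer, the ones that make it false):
is always true.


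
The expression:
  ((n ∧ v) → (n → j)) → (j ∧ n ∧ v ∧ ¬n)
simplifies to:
n ∧ v ∧ ¬j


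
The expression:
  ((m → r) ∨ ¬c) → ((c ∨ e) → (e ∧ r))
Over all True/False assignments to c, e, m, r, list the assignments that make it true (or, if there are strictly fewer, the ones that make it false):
is false only for:
  c=False, e=True, m=False, r=False;
  c=False, e=True, m=True, r=False;
  c=True, e=False, m=False, r=False;
  c=True, e=False, m=False, r=True;
  c=True, e=False, m=True, r=True;
  c=True, e=True, m=False, r=False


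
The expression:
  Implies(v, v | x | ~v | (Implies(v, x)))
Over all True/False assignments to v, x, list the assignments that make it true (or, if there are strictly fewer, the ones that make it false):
is always true.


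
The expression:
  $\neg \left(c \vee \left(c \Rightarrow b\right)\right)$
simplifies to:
$\text{False}$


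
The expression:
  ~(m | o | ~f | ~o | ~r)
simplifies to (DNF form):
False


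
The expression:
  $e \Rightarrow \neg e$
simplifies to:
$\neg e$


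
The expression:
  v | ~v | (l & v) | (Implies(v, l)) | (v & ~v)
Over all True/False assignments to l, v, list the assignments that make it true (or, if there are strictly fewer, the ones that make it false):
is always true.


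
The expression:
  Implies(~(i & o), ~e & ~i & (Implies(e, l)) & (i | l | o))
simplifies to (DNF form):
(i & o) | (o & ~e) | (l & ~e & ~i)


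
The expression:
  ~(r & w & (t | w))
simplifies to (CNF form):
~r | ~w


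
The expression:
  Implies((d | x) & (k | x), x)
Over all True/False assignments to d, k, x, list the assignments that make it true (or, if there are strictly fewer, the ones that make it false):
is false only for:
  d=True, k=True, x=False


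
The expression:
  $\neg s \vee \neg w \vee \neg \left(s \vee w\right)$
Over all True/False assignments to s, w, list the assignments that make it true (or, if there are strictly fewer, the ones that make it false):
is false only for:
  s=True, w=True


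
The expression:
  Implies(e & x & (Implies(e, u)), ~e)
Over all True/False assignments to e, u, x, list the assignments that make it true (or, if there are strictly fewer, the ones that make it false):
is false only for:
  e=True, u=True, x=True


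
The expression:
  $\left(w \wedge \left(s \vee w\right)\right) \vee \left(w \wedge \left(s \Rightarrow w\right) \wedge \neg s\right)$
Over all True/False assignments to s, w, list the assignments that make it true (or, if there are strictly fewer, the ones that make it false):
is true only for:
  s=False, w=True;
  s=True, w=True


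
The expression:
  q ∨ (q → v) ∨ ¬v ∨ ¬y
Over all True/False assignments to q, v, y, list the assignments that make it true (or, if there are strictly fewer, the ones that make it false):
is always true.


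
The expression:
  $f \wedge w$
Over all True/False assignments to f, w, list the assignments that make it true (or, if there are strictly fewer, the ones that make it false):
is true only for:
  f=True, w=True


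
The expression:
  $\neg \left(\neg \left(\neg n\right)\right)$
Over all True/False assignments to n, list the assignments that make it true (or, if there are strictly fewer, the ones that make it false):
is true only for:
  n=False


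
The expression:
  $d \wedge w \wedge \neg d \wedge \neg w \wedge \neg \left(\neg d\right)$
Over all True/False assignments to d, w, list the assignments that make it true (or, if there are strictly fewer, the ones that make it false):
is never true.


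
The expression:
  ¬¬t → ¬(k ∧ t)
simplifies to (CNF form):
¬k ∨ ¬t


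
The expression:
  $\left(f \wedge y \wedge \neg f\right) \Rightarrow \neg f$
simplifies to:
$\text{True}$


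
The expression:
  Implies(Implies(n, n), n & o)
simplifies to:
n & o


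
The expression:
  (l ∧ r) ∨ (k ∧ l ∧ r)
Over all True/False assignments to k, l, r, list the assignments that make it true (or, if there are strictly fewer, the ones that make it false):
is true only for:
  k=False, l=True, r=True;
  k=True, l=True, r=True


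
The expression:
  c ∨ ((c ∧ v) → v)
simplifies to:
True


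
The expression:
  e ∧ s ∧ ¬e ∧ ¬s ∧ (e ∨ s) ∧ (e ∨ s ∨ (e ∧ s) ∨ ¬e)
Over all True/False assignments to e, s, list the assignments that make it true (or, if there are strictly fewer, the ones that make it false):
is never true.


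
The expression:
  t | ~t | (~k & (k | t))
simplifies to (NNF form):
True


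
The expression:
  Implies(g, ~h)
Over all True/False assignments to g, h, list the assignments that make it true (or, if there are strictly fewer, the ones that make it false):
is false only for:
  g=True, h=True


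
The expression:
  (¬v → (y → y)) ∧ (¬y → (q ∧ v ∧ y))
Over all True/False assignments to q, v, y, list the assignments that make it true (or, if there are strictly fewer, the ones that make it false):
is true only for:
  q=False, v=False, y=True;
  q=False, v=True, y=True;
  q=True, v=False, y=True;
  q=True, v=True, y=True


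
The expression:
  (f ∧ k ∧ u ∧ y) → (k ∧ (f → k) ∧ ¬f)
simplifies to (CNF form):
¬f ∨ ¬k ∨ ¬u ∨ ¬y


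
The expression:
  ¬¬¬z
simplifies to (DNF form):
¬z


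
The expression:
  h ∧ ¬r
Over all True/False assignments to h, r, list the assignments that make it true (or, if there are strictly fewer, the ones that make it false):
is true only for:
  h=True, r=False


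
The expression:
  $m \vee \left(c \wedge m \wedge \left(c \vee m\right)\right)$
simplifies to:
$m$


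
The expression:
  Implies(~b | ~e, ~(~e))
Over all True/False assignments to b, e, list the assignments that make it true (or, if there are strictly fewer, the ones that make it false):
is true only for:
  b=False, e=True;
  b=True, e=True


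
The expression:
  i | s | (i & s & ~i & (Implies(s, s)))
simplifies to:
i | s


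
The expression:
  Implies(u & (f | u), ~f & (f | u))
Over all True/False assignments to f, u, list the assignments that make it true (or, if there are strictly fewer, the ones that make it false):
is false only for:
  f=True, u=True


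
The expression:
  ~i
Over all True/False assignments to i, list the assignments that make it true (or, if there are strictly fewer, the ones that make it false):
is true only for:
  i=False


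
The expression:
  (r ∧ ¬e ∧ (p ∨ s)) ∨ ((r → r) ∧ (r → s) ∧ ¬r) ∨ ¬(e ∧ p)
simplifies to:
¬e ∨ ¬p ∨ ¬r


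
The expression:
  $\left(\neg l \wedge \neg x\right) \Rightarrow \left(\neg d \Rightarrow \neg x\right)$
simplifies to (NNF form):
$\text{True}$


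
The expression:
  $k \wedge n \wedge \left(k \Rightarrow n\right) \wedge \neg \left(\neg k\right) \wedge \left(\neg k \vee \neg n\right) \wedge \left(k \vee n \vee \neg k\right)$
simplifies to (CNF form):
$\text{False}$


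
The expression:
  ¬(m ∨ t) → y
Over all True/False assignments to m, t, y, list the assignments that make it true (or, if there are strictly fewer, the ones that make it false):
is false only for:
  m=False, t=False, y=False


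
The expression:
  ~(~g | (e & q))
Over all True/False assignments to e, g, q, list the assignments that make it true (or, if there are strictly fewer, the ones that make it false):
is true only for:
  e=False, g=True, q=False;
  e=False, g=True, q=True;
  e=True, g=True, q=False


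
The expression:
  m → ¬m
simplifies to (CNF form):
¬m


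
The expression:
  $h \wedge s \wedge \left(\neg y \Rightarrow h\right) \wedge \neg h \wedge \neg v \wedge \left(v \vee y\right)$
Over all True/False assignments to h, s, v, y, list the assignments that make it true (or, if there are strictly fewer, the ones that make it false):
is never true.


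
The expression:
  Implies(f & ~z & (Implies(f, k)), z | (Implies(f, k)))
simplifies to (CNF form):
True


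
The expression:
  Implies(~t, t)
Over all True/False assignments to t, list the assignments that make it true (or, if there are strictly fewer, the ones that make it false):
is true only for:
  t=True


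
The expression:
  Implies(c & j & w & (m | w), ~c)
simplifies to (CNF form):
~c | ~j | ~w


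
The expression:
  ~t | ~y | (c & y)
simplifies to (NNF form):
c | ~t | ~y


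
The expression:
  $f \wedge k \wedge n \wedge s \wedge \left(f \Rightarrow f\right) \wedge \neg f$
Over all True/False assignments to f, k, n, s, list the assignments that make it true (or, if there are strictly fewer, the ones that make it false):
is never true.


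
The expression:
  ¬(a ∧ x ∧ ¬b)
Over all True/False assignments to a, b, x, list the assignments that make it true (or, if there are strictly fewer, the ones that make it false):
is false only for:
  a=True, b=False, x=True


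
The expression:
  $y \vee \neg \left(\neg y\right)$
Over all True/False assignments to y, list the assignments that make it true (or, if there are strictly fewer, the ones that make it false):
is true only for:
  y=True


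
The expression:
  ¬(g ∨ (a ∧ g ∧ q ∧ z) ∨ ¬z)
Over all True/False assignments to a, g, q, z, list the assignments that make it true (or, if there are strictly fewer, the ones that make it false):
is true only for:
  a=False, g=False, q=False, z=True;
  a=False, g=False, q=True, z=True;
  a=True, g=False, q=False, z=True;
  a=True, g=False, q=True, z=True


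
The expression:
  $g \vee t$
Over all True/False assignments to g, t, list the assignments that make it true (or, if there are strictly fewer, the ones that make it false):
is false only for:
  g=False, t=False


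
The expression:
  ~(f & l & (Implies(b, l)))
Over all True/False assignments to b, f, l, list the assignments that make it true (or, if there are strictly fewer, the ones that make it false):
is false only for:
  b=False, f=True, l=True;
  b=True, f=True, l=True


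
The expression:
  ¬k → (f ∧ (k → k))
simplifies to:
f ∨ k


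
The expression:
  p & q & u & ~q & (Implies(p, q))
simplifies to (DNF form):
False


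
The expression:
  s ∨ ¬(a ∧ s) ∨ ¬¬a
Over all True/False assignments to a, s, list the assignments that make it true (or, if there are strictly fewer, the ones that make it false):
is always true.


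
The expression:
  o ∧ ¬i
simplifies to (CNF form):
o ∧ ¬i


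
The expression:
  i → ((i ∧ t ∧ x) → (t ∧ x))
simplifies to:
True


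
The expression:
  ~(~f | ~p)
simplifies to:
f & p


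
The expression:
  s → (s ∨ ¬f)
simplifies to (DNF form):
True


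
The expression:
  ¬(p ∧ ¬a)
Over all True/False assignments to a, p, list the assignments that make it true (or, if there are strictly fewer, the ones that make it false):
is false only for:
  a=False, p=True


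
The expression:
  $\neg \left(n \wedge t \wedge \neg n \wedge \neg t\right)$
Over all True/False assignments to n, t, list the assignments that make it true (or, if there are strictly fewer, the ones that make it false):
is always true.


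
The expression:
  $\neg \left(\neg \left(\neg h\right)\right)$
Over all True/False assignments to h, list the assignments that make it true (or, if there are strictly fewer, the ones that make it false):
is true only for:
  h=False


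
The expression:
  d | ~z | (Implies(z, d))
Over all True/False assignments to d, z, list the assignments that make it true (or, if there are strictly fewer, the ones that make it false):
is false only for:
  d=False, z=True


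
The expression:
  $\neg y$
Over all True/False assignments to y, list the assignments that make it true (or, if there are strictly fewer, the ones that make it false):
is true only for:
  y=False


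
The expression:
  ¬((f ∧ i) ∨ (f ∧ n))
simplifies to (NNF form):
(¬i ∧ ¬n) ∨ ¬f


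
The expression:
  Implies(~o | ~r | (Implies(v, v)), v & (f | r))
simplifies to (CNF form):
v & (f | r)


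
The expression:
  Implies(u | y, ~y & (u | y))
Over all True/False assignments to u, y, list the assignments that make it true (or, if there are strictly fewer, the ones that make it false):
is true only for:
  u=False, y=False;
  u=True, y=False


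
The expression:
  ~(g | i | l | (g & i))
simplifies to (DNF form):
~g & ~i & ~l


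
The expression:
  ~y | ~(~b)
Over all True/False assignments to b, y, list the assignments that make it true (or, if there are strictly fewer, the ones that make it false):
is false only for:
  b=False, y=True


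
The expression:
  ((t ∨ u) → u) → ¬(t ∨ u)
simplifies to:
¬u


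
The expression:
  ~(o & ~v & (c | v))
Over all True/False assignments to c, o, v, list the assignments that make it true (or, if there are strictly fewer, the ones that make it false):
is false only for:
  c=True, o=True, v=False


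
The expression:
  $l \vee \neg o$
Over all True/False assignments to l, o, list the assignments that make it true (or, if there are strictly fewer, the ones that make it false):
is false only for:
  l=False, o=True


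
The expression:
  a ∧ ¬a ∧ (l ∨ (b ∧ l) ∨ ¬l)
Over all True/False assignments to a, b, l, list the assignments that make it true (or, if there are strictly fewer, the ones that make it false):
is never true.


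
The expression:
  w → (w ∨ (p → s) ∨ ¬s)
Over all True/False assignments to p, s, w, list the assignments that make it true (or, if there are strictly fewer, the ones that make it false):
is always true.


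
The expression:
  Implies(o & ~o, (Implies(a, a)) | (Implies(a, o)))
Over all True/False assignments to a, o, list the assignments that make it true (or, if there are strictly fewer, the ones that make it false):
is always true.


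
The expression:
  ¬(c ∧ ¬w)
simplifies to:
w ∨ ¬c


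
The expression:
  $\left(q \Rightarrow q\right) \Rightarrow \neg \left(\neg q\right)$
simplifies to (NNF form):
$q$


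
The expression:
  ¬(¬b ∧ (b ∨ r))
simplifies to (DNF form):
b ∨ ¬r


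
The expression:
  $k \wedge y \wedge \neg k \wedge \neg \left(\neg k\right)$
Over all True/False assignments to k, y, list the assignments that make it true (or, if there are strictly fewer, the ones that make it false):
is never true.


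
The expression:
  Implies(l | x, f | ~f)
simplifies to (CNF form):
True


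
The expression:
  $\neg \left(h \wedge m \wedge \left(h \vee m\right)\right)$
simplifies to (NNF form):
$\neg h \vee \neg m$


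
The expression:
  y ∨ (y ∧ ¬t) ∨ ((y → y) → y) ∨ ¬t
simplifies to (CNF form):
y ∨ ¬t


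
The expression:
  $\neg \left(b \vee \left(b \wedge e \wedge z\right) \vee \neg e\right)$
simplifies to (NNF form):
$e \wedge \neg b$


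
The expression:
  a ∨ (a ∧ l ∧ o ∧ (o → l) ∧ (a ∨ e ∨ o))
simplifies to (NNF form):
a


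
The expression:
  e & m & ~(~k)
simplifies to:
e & k & m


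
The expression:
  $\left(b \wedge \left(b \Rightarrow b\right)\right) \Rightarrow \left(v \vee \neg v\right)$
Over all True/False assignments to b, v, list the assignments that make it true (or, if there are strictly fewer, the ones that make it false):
is always true.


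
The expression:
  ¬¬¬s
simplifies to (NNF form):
¬s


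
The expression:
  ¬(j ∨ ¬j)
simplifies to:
False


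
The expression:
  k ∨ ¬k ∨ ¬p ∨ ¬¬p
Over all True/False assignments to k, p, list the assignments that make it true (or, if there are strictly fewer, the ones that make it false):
is always true.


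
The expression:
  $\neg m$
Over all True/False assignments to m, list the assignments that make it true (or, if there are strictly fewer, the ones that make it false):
is true only for:
  m=False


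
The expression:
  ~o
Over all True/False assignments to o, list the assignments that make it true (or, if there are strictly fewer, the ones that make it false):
is true only for:
  o=False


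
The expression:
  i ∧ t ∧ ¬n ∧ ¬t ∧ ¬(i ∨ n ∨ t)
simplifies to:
False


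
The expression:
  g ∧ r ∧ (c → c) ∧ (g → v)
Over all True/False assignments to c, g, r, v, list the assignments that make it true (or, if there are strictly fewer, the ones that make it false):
is true only for:
  c=False, g=True, r=True, v=True;
  c=True, g=True, r=True, v=True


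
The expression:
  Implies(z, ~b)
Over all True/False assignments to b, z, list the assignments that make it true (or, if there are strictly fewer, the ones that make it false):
is false only for:
  b=True, z=True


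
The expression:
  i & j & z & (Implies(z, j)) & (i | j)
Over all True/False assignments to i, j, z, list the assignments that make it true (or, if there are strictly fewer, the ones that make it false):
is true only for:
  i=True, j=True, z=True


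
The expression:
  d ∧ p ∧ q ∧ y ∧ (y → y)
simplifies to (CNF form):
d ∧ p ∧ q ∧ y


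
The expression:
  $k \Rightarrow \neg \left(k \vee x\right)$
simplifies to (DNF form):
$\neg k$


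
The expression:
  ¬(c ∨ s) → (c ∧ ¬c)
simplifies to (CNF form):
c ∨ s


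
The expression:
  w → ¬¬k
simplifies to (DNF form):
k ∨ ¬w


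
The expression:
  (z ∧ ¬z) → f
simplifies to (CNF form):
True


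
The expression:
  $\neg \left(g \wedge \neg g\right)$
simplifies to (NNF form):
$\text{True}$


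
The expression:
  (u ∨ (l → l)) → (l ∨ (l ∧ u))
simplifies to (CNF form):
l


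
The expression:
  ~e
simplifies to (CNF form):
~e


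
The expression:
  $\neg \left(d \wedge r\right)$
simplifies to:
$\neg d \vee \neg r$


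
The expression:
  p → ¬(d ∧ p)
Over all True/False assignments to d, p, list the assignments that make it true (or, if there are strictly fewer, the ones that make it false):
is false only for:
  d=True, p=True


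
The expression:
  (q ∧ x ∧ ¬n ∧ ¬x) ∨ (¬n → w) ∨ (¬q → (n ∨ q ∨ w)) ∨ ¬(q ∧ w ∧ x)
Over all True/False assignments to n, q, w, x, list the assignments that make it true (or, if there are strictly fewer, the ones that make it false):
is always true.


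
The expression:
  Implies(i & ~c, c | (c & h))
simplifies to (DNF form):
c | ~i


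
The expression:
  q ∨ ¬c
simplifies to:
q ∨ ¬c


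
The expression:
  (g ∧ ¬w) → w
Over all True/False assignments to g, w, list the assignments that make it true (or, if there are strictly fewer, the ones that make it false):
is false only for:
  g=True, w=False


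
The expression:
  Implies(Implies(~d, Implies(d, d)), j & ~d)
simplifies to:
j & ~d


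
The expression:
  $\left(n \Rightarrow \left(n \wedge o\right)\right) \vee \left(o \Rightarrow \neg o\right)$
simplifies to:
$\text{True}$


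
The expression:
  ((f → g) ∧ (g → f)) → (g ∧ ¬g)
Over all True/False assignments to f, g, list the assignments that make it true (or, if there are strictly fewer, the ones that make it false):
is true only for:
  f=False, g=True;
  f=True, g=False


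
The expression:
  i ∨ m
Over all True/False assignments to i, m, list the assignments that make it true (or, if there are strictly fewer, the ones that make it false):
is false only for:
  i=False, m=False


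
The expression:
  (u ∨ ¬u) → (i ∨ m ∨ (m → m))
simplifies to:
True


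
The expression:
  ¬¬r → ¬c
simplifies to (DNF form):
¬c ∨ ¬r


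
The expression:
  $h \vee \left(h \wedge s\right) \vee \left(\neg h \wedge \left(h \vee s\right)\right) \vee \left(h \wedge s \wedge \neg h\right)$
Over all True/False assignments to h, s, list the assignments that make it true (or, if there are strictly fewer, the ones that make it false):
is false only for:
  h=False, s=False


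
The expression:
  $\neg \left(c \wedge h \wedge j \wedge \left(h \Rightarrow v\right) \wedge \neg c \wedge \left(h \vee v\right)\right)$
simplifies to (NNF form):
$\text{True}$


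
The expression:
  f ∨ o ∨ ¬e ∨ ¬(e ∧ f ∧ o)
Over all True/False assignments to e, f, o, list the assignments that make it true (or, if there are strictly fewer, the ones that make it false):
is always true.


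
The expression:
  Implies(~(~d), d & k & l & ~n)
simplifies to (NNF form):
~d | (k & l & ~n)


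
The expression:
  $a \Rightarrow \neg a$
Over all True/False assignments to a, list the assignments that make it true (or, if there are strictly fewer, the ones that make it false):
is true only for:
  a=False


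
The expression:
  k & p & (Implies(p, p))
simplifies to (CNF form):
k & p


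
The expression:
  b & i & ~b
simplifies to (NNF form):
False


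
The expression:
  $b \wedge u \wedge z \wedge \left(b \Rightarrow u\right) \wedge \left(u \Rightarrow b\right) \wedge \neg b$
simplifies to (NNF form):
$\text{False}$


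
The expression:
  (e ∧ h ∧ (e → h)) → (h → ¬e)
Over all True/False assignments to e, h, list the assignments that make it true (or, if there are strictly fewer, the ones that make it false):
is false only for:
  e=True, h=True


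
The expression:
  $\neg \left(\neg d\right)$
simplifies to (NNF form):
$d$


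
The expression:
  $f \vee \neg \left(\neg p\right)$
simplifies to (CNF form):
$f \vee p$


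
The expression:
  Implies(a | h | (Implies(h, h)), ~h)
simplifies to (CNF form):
~h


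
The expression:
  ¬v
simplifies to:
¬v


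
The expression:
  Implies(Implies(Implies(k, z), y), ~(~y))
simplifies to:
y | z | ~k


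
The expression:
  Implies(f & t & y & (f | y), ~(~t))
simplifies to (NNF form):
True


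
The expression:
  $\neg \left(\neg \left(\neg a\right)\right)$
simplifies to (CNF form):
$\neg a$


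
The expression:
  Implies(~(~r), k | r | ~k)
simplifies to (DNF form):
True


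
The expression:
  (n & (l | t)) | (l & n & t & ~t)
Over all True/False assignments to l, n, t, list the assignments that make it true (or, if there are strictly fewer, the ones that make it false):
is true only for:
  l=False, n=True, t=True;
  l=True, n=True, t=False;
  l=True, n=True, t=True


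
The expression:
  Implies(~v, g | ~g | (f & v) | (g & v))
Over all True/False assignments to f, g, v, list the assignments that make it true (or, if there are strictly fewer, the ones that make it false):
is always true.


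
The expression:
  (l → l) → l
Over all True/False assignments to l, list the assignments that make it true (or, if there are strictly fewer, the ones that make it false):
is true only for:
  l=True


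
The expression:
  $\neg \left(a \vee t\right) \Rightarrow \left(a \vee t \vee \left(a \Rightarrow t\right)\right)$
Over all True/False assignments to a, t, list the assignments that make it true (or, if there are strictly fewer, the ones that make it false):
is always true.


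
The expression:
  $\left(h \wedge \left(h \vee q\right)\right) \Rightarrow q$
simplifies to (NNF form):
$q \vee \neg h$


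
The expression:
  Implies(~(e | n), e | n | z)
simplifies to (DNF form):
e | n | z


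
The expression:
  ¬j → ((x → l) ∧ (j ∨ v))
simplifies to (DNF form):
j ∨ (l ∧ v) ∨ (v ∧ ¬x)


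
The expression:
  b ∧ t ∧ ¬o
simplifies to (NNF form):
b ∧ t ∧ ¬o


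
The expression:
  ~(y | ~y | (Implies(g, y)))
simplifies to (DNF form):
False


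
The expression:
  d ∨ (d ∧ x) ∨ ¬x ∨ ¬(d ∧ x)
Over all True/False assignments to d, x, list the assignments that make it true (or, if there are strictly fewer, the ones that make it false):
is always true.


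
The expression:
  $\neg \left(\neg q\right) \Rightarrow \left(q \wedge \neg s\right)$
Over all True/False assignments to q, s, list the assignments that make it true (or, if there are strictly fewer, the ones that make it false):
is false only for:
  q=True, s=True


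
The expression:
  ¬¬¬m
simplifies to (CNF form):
¬m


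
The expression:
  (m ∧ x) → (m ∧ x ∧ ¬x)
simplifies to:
¬m ∨ ¬x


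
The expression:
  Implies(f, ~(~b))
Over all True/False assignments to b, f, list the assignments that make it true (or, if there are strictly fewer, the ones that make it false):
is false only for:
  b=False, f=True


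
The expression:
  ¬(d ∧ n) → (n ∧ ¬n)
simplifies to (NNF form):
d ∧ n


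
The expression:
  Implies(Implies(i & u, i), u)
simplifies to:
u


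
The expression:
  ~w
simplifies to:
~w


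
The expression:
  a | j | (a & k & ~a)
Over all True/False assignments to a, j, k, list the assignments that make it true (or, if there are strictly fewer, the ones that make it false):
is false only for:
  a=False, j=False, k=False;
  a=False, j=False, k=True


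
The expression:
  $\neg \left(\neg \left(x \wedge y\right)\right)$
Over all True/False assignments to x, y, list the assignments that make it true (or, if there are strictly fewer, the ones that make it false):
is true only for:
  x=True, y=True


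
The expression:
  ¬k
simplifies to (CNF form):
¬k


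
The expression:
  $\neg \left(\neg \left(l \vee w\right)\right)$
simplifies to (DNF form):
$l \vee w$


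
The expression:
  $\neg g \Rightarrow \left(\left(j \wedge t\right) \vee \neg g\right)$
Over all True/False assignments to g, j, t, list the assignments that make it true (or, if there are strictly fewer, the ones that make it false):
is always true.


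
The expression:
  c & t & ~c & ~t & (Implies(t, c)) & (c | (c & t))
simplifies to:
False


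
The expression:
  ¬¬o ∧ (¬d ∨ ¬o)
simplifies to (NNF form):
o ∧ ¬d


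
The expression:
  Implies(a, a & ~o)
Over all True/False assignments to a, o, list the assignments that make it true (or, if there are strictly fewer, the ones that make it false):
is false only for:
  a=True, o=True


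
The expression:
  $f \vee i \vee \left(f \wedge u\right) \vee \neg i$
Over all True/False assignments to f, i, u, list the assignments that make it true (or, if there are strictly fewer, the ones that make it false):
is always true.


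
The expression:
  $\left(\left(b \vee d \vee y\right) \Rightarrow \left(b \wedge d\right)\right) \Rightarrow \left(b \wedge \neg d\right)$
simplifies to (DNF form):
$\left(b \wedge \neg d\right) \vee \left(d \wedge \neg b\right) \vee \left(y \wedge \neg b\right)$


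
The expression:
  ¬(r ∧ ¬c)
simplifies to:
c ∨ ¬r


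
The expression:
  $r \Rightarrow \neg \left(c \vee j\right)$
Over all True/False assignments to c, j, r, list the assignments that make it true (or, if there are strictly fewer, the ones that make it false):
is false only for:
  c=False, j=True, r=True;
  c=True, j=False, r=True;
  c=True, j=True, r=True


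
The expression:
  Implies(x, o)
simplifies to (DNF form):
o | ~x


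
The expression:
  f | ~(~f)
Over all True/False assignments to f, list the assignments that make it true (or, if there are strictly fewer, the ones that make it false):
is true only for:
  f=True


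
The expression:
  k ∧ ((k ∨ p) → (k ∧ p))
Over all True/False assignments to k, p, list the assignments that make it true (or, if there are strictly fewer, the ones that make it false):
is true only for:
  k=True, p=True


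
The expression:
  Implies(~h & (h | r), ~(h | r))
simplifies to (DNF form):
h | ~r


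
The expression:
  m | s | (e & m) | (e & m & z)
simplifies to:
m | s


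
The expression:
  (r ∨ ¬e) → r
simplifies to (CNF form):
e ∨ r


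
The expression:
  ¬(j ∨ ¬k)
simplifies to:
k ∧ ¬j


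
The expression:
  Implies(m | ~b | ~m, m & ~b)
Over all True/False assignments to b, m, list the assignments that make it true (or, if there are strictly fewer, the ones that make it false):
is true only for:
  b=False, m=True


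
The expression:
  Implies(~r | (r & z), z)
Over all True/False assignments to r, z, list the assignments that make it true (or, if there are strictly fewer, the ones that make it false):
is false only for:
  r=False, z=False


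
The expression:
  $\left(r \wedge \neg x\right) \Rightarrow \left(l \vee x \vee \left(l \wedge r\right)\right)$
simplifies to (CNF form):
$l \vee x \vee \neg r$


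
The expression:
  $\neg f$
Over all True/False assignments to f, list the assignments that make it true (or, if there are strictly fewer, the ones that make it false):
is true only for:
  f=False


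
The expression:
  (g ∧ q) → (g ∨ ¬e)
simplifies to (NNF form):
True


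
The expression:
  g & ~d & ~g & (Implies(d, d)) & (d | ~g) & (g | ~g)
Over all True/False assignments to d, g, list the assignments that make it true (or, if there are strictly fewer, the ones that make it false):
is never true.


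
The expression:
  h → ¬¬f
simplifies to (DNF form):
f ∨ ¬h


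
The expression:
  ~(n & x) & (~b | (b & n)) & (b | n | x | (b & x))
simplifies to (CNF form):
(n | x) & (n | ~b) & (~n | ~x)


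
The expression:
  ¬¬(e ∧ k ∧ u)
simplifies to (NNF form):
e ∧ k ∧ u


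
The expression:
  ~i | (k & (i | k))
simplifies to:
k | ~i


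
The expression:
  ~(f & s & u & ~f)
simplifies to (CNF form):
True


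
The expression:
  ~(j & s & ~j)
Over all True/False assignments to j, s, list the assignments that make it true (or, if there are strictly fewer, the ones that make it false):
is always true.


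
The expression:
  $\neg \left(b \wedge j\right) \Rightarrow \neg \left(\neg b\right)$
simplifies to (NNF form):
$b$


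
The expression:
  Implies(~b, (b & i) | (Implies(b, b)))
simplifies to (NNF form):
True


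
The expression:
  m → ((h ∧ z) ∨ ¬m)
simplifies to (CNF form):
(h ∨ ¬m) ∧ (z ∨ ¬m)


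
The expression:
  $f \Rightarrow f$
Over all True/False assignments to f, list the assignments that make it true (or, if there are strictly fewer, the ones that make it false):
is always true.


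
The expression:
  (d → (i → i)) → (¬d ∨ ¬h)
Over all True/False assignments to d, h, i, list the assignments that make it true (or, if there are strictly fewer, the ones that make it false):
is false only for:
  d=True, h=True, i=False;
  d=True, h=True, i=True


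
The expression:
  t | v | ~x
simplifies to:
t | v | ~x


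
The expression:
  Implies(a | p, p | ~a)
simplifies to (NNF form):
p | ~a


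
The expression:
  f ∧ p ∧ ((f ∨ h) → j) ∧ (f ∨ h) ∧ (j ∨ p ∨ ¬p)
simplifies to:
f ∧ j ∧ p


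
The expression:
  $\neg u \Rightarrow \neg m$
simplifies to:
$u \vee \neg m$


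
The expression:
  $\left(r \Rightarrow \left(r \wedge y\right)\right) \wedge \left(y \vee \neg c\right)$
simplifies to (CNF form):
$\left(y \vee \neg c\right) \wedge \left(y \vee \neg r\right)$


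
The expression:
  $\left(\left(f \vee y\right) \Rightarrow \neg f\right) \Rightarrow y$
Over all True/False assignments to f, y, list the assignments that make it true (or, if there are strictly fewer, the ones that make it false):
is false only for:
  f=False, y=False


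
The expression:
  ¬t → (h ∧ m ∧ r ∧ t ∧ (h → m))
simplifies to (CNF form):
t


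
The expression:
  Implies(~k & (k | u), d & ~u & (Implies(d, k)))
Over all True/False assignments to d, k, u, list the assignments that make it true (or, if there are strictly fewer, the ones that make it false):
is false only for:
  d=False, k=False, u=True;
  d=True, k=False, u=True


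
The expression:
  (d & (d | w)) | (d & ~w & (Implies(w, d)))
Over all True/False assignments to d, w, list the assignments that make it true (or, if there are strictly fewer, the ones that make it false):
is true only for:
  d=True, w=False;
  d=True, w=True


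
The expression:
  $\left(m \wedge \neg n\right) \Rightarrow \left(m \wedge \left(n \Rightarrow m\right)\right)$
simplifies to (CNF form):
$\text{True}$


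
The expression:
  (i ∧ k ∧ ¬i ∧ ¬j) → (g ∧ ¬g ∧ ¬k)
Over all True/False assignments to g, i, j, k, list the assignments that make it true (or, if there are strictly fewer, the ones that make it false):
is always true.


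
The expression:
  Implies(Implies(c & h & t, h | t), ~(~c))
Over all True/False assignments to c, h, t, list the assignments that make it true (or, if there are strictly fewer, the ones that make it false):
is true only for:
  c=True, h=False, t=False;
  c=True, h=False, t=True;
  c=True, h=True, t=False;
  c=True, h=True, t=True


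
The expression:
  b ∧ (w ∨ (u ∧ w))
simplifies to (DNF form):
b ∧ w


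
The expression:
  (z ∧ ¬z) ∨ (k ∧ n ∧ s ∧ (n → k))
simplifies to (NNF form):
k ∧ n ∧ s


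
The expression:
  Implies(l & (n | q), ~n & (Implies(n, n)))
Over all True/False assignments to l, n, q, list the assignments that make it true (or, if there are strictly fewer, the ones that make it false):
is false only for:
  l=True, n=True, q=False;
  l=True, n=True, q=True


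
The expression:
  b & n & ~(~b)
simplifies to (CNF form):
b & n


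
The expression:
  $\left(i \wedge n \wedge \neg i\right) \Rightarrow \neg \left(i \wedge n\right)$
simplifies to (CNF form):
$\text{True}$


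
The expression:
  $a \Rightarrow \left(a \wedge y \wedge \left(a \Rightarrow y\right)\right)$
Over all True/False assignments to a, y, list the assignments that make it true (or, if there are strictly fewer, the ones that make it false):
is false only for:
  a=True, y=False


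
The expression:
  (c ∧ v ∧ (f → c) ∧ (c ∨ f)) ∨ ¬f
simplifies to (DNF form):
(c ∧ v) ∨ ¬f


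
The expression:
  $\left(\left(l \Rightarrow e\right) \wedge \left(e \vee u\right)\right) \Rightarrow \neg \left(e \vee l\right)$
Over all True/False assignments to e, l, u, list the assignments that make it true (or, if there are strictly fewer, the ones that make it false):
is true only for:
  e=False, l=False, u=False;
  e=False, l=False, u=True;
  e=False, l=True, u=False;
  e=False, l=True, u=True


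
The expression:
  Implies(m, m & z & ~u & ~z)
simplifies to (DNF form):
~m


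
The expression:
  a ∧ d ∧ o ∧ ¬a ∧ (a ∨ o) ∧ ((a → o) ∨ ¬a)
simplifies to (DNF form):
False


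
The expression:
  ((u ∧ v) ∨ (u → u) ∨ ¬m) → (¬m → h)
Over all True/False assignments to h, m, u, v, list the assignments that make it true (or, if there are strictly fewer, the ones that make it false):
is false only for:
  h=False, m=False, u=False, v=False;
  h=False, m=False, u=False, v=True;
  h=False, m=False, u=True, v=False;
  h=False, m=False, u=True, v=True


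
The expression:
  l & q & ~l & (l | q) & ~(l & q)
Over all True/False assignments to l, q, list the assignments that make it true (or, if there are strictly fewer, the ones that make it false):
is never true.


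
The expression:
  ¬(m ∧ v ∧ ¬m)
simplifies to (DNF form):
True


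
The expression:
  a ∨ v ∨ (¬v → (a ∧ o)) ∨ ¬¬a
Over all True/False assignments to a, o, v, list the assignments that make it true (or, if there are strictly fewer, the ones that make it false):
is false only for:
  a=False, o=False, v=False;
  a=False, o=True, v=False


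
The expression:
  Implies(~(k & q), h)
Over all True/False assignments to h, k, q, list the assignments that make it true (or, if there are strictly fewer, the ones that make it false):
is false only for:
  h=False, k=False, q=False;
  h=False, k=False, q=True;
  h=False, k=True, q=False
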